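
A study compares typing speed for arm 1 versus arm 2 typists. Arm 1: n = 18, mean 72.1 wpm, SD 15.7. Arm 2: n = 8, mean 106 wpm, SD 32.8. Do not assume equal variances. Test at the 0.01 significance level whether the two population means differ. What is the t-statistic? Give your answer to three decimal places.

Let group 1 = arm 1, group 2 = arm 2. H0: μ_1 = μ_2; H1: μ_1 ≠ μ_2 (Welch's two-sample t-test, two-sided).
t = (x̄_1 − x̄_2)/√(s_1²/n_1 + s_2²/n_2) = (72.1 − 106)/√(15.7²/18 + 32.8²/8) = -2.785
Welch–Satterthwaite df ≈ 8.46
Two-sided p-value ≈ 0.022
Since p ≈ 0.022 > α = 0.01, fail to reject H0; the data do not provide sufficient evidence against H0.

-2.785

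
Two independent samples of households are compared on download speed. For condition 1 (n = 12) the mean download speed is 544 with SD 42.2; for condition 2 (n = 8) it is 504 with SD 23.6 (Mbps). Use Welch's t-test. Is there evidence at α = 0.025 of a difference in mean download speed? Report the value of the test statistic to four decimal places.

2.7090

Let group 1 = condition 1, group 2 = condition 2. H0: μ_1 = μ_2; H1: μ_1 ≠ μ_2 (Welch's two-sample t-test, two-sided).
t = (x̄_1 − x̄_2)/√(s_1²/n_1 + s_2²/n_2) = (544 − 504)/√(42.2²/12 + 23.6²/8) = 2.7090
Welch–Satterthwaite df ≈ 17.64
Two-sided p-value ≈ 0.015
Since p ≈ 0.015 < α = 0.025, reject H0; the evidence is statistically significant.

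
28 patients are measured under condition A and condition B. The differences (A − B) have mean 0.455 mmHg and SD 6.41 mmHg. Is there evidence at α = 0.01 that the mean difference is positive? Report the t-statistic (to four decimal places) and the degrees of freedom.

H0: μ_d = 0; H1: μ_d > 0 (paired t-test on the differences, right-tailed).
t = d̄/(s_d/√n) = 0.455/(6.41/√28) = 0.3756
df = n − 1 = 27
p-value = P(T ≥ 0.3756) ≈ 0.355
Since p ≈ 0.355 > α = 0.01, fail to reject H0; the evidence is not statistically significant.

t = 0.3756, df = 27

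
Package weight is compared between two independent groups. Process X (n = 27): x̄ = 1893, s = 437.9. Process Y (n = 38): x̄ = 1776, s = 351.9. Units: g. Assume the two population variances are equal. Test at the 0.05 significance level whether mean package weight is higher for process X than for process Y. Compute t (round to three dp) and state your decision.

Let group 1 = process X, group 2 = process Y. H0: μ_1 = μ_2; H1: μ_1 > μ_2 (two-sample pooled-variance t-test, right-tailed).
s_p² = [(27−1)·437.9² + (38−1)·351.9²]/(27+38−2) = 151865
t = (1893 − 1776)/√[151865·(1/27 + 1/38)] = 1.193
df = n₁ + n₂ − 2 = 63
p-value = P(T ≥ 1.193) ≈ 0.119
Since p ≈ 0.119 > α = 0.05, fail to reject H0; the data do not provide sufficient evidence against H0.

t = 1.193; fail to reject H0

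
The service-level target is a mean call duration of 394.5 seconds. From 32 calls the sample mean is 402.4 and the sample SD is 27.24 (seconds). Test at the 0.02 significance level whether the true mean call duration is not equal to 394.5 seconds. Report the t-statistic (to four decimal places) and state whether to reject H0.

t = 1.6406; fail to reject H0

H0: μ = 394.5; H1: μ ≠ 394.5 (one-sample t-test, two-sided).
t = (x̄ − μ₀)/(s/√n) = (402.4 − 394.5)/(27.24/√32) = 1.6406
df = n − 1 = 31
Two-sided p-value ≈ 0.1110
Since p ≈ 0.1110 > α = 0.02, fail to reject H0; the data do not provide sufficient evidence against H0.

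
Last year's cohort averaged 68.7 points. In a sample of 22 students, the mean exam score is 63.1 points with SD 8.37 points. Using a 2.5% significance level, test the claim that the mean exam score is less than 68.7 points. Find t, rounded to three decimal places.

-3.138

H0: μ = 68.7; H1: μ < 68.7 (one-sample t-test, left-tailed).
t = (x̄ − μ₀)/(s/√n) = (63.1 − 68.7)/(8.37/√22) = -3.138
df = n − 1 = 21
p-value = P(T ≤ -3.138) ≈ 0.002
Since p ≈ 0.002 < α = 0.025, reject H0; the data support H1.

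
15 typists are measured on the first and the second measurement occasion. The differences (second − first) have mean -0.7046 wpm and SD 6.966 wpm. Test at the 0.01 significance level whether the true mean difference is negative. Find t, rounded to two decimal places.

-0.39

H0: μ_d = 0; H1: μ_d < 0 (paired t-test on the differences, left-tailed).
t = d̄/(s_d/√n) = -0.7046/(6.966/√15) = -0.39
df = n − 1 = 14
p-value = P(T ≤ -0.39) ≈ 0.3506
Since p ≈ 0.3506 > α = 0.01, fail to reject H0; the evidence is not statistically significant.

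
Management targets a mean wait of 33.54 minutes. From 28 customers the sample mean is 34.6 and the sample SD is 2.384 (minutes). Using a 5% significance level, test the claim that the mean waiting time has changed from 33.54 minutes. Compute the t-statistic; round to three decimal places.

H0: μ = 33.54; H1: μ ≠ 33.54 (one-sample t-test, two-sided).
t = (x̄ − μ₀)/(s/√n) = (34.6 − 33.54)/(2.384/√28) = 2.353
df = n − 1 = 27
Two-sided p-value ≈ 0.026
Since p ≈ 0.026 < α = 0.05, reject H0; the data support H1.

2.353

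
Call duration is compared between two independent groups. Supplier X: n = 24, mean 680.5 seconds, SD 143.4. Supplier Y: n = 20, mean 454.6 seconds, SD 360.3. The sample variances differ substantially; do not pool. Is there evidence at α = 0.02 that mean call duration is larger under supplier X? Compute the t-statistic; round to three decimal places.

Let group 1 = supplier X, group 2 = supplier Y. H0: μ_1 = μ_2; H1: μ_1 > μ_2 (Welch's two-sample t-test, right-tailed).
t = (x̄_1 − x̄_2)/√(s_1²/n_1 + s_2²/n_2) = (680.5 − 454.6)/√(143.4²/24 + 360.3²/20) = 2.635
Welch–Satterthwaite df ≈ 24.00
p-value = P(T ≥ 2.635) ≈ 0.0072
Since p ≈ 0.0072 < α = 0.02, reject H0; the data support H1.

2.635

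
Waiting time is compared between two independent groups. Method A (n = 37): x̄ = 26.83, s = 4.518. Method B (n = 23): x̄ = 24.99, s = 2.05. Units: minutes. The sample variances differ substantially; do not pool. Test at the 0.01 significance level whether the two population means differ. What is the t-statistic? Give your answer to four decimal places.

Let group 1 = method A, group 2 = method B. H0: μ_1 = μ_2; H1: μ_1 ≠ μ_2 (Welch's two-sample t-test, two-sided).
t = (x̄_1 − x̄_2)/√(s_1²/n_1 + s_2²/n_2) = (26.83 − 24.99)/√(4.518²/37 + 2.05²/23) = 2.1471
Welch–Satterthwaite df ≈ 54.09
Two-sided p-value ≈ 0.0363
Since p ≈ 0.0363 > α = 0.01, fail to reject H0; the evidence is not statistically significant.

2.1471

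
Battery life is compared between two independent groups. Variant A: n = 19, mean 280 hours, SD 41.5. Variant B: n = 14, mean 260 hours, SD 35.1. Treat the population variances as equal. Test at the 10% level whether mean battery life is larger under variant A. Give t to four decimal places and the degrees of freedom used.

Let group 1 = variant A, group 2 = variant B. H0: μ_1 = μ_2; H1: μ_1 > μ_2 (two-sample pooled-variance t-test, right-tailed).
s_p² = [(19−1)·41.5² + (14−1)·35.1²]/(19+14−2) = 1516.67
t = (280 − 260)/√[1516.67·(1/19 + 1/14)] = 1.4580
df = n₁ + n₂ − 2 = 31
p-value = P(T ≥ 1.4580) ≈ 0.0774
Since p ≈ 0.0774 < α = 0.1, reject H0; the data support H1.

t = 1.4580, df = 31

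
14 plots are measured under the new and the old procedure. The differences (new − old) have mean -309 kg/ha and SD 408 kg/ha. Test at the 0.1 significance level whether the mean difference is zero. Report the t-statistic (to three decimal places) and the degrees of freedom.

H0: μ_d = 0; H1: μ_d ≠ 0 (paired t-test on the differences, two-sided).
t = d̄/(s_d/√n) = -309/(408/√14) = -2.834
df = n − 1 = 13
Two-sided p-value ≈ 0.0141
Since p ≈ 0.0141 < α = 0.1, reject H0; the data support H1.

t = -2.834, df = 13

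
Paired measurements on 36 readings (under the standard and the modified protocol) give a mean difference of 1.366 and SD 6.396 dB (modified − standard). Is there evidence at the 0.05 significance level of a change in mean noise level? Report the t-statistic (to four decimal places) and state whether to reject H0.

t = 1.2814; fail to reject H0

H0: μ_d = 0; H1: μ_d ≠ 0 (paired t-test on the differences, two-sided).
t = d̄/(s_d/√n) = 1.366/(6.396/√36) = 1.2814
df = n − 1 = 35
Two-sided p-value ≈ 0.2085
Since p ≈ 0.2085 > α = 0.05, fail to reject H0; the data do not provide sufficient evidence against H0.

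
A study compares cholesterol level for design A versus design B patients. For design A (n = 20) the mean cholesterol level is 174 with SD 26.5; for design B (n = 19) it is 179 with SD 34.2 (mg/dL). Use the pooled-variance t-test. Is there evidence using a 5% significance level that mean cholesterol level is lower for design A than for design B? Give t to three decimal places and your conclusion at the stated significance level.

t = -0.512; fail to reject H0

Let group 1 = design A, group 2 = design B. H0: μ_1 = μ_2; H1: μ_1 < μ_2 (two-sample pooled-variance t-test, left-tailed).
s_p² = [(20−1)·26.5² + (19−1)·34.2²]/(20+19−2) = 929.629
t = (174 − 179)/√[929.629·(1/20 + 1/19)] = -0.512
df = n₁ + n₂ − 2 = 37
p-value = P(T ≤ -0.512) ≈ 0.3059
Since p ≈ 0.3059 > α = 0.05, fail to reject H0; the evidence is not statistically significant.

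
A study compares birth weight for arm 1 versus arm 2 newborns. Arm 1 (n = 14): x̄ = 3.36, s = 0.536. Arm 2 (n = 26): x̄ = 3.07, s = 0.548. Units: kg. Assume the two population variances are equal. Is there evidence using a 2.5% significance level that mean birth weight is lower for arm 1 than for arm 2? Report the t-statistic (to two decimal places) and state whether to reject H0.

t = 1.61; fail to reject H0

Let group 1 = arm 1, group 2 = arm 2. H0: μ_1 = μ_2; H1: μ_1 < μ_2 (two-sample pooled-variance t-test, left-tailed).
s_p² = [(14−1)·0.536² + (26−1)·0.548²]/(14+26−2) = 0.295854
t = (3.36 − 3.07)/√[0.295854·(1/14 + 1/26)] = 1.61
df = n₁ + n₂ − 2 = 38
p-value = P(T ≤ 1.61) ≈ 0.9420
Since p ≈ 0.9420 > α = 0.025, fail to reject H0; the data do not provide sufficient evidence against H0.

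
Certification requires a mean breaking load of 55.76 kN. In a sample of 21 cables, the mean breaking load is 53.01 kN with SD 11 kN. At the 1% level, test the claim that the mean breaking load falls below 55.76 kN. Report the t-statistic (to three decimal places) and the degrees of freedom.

t = -1.146, df = 20

H0: μ = 55.76; H1: μ < 55.76 (one-sample t-test, left-tailed).
t = (x̄ − μ₀)/(s/√n) = (53.01 − 55.76)/(11/√21) = -1.146
df = n − 1 = 20
p-value = P(T ≤ -1.146) ≈ 0.1327
Since p ≈ 0.1327 > α = 0.01, fail to reject H0; the evidence is not statistically significant.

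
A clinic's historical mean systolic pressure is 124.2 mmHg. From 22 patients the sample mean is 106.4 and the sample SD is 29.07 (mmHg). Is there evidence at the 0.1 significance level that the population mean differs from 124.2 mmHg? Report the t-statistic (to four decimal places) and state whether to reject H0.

H0: μ = 124.2; H1: μ ≠ 124.2 (one-sample t-test, two-sided).
t = (x̄ − μ₀)/(s/√n) = (106.4 − 124.2)/(29.07/√22) = -2.8720
df = n − 1 = 21
Two-sided p-value ≈ 0.009
Since p ≈ 0.009 < α = 0.1, reject H0; the data support H1.

t = -2.8720; reject H0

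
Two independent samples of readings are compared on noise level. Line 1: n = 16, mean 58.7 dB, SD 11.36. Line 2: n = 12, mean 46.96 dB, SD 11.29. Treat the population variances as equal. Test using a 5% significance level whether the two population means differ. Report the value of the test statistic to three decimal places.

2.713

Let group 1 = line 1, group 2 = line 2. H0: μ_1 = μ_2; H1: μ_1 ≠ μ_2 (two-sample pooled-variance t-test, two-sided).
s_p² = [(16−1)·11.36² + (12−1)·11.29²]/(16+12−2) = 128.379
t = (58.7 − 46.96)/√[128.379·(1/16 + 1/12)] = 2.713
df = n₁ + n₂ − 2 = 26
Two-sided p-value ≈ 0.012
Since p ≈ 0.012 < α = 0.05, reject H0; the evidence is statistically significant.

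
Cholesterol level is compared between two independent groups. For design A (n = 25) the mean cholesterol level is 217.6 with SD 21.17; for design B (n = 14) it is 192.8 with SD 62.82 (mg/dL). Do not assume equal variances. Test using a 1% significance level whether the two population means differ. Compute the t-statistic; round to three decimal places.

Let group 1 = design A, group 2 = design B. H0: μ_1 = μ_2; H1: μ_1 ≠ μ_2 (Welch's two-sample t-test, two-sided).
t = (x̄_1 − x̄_2)/√(s_1²/n_1 + s_2²/n_2) = (217.6 − 192.8)/√(21.17²/25 + 62.82²/14) = 1.432
Welch–Satterthwaite df ≈ 14.67
Two-sided p-value ≈ 0.1730
Since p ≈ 0.1730 > α = 0.01, fail to reject H0; the data do not provide sufficient evidence against H0.

1.432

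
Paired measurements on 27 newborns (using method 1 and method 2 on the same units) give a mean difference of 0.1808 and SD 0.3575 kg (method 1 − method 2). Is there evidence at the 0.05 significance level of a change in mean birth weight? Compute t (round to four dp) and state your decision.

t = 2.6279; reject H0

H0: μ_d = 0; H1: μ_d ≠ 0 (paired t-test on the differences, two-sided).
t = d̄/(s_d/√n) = 0.1808/(0.3575/√27) = 2.6279
df = n − 1 = 26
Two-sided p-value ≈ 0.014
Since p ≈ 0.014 < α = 0.05, reject H0; the evidence is statistically significant.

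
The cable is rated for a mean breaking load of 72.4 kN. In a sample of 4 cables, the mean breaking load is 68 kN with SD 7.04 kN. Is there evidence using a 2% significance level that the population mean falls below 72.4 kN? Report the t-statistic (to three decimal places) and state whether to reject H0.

t = -1.250; fail to reject H0

H0: μ = 72.4; H1: μ < 72.4 (one-sample t-test, left-tailed).
t = (x̄ − μ₀)/(s/√n) = (68 − 72.4)/(7.04/√4) = -1.250
df = n − 1 = 3
p-value = P(T ≤ -1.250) ≈ 0.1500
Since p ≈ 0.1500 > α = 0.02, fail to reject H0; the data do not provide sufficient evidence against H0.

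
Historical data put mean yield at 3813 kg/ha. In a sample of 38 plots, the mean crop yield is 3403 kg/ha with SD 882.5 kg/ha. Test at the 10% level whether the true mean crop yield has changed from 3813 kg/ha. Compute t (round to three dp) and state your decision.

H0: μ = 3813; H1: μ ≠ 3813 (one-sample t-test, two-sided).
t = (x̄ − μ₀)/(s/√n) = (3403 − 3813)/(882.5/√38) = -2.864
df = n − 1 = 37
Two-sided p-value ≈ 0.007
Since p ≈ 0.007 < α = 0.1, reject H0; the evidence is statistically significant.

t = -2.864; reject H0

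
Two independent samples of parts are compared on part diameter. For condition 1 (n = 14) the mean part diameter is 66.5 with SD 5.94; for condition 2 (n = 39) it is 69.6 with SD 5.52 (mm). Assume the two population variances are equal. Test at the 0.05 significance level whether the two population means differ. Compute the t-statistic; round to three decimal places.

Let group 1 = condition 1, group 2 = condition 2. H0: μ_1 = μ_2; H1: μ_1 ≠ μ_2 (two-sample pooled-variance t-test, two-sided).
s_p² = [(14−1)·5.94² + (39−1)·5.52²]/(14+39−2) = 31.6973
t = (66.5 − 69.6)/√[31.6973·(1/14 + 1/39)] = -1.767
df = n₁ + n₂ − 2 = 51
Two-sided p-value ≈ 0.083
Since p ≈ 0.083 > α = 0.05, fail to reject H0; the data do not provide sufficient evidence against H0.

-1.767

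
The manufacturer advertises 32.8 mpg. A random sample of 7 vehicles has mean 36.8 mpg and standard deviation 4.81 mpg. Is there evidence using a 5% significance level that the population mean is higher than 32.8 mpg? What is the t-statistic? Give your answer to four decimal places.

H0: μ = 32.8; H1: μ > 32.8 (one-sample t-test, right-tailed).
t = (x̄ − μ₀)/(s/√n) = (36.8 − 32.8)/(4.81/√7) = 2.2002
df = n − 1 = 6
p-value = P(T ≥ 2.2002) ≈ 0.0350
Since p ≈ 0.0350 < α = 0.05, reject H0; the evidence is statistically significant.

2.2002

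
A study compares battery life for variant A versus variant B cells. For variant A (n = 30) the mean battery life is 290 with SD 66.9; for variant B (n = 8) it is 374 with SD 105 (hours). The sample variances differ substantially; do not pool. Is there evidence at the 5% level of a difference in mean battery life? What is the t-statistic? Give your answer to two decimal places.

Let group 1 = variant A, group 2 = variant B. H0: μ_1 = μ_2; H1: μ_1 ≠ μ_2 (Welch's two-sample t-test, two-sided).
t = (x̄_1 − x̄_2)/√(s_1²/n_1 + s_2²/n_2) = (290 − 374)/√(66.9²/30 + 105²/8) = -2.15
Welch–Satterthwaite df ≈ 8.57
Two-sided p-value ≈ 0.0616
Since p ≈ 0.0616 > α = 0.05, fail to reject H0; the data do not provide sufficient evidence against H0.

-2.15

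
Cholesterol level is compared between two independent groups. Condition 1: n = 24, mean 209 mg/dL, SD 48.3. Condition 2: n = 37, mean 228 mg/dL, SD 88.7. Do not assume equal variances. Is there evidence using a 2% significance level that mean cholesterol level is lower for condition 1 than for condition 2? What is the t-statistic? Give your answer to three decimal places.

Let group 1 = condition 1, group 2 = condition 2. H0: μ_1 = μ_2; H1: μ_1 < μ_2 (Welch's two-sample t-test, left-tailed).
t = (x̄_1 − x̄_2)/√(s_1²/n_1 + s_2²/n_2) = (209 − 228)/√(48.3²/24 + 88.7²/37) = -1.079
Welch–Satterthwaite df ≈ 57.60
p-value = P(T ≤ -1.079) ≈ 0.142
Since p ≈ 0.142 > α = 0.02, fail to reject H0; the data do not provide sufficient evidence against H0.

-1.079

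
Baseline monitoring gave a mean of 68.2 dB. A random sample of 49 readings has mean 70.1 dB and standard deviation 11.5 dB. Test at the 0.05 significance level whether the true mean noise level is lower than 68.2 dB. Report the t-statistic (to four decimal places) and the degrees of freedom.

t = 1.1565, df = 48

H0: μ = 68.2; H1: μ < 68.2 (one-sample t-test, left-tailed).
t = (x̄ − μ₀)/(s/√n) = (70.1 − 68.2)/(11.5/√49) = 1.1565
df = n − 1 = 48
p-value = P(T ≤ 1.1565) ≈ 0.8734
Since p ≈ 0.8734 > α = 0.05, fail to reject H0; the data do not provide sufficient evidence against H0.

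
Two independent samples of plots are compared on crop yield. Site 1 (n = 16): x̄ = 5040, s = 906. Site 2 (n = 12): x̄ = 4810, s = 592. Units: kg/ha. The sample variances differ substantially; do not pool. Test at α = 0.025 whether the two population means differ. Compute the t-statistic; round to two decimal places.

0.81

Let group 1 = site 1, group 2 = site 2. H0: μ_1 = μ_2; H1: μ_1 ≠ μ_2 (Welch's two-sample t-test, two-sided).
t = (x̄_1 − x̄_2)/√(s_1²/n_1 + s_2²/n_2) = (5040 − 4810)/√(906²/16 + 592²/12) = 0.81
Welch–Satterthwaite df ≈ 25.62
Two-sided p-value ≈ 0.425
Since p ≈ 0.425 > α = 0.025, fail to reject H0; the evidence is not statistically significant.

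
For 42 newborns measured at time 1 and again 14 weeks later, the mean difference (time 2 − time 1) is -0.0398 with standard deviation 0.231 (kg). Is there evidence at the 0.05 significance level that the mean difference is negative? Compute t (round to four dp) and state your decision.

t = -1.1166; fail to reject H0

H0: μ_d = 0; H1: μ_d < 0 (paired t-test on the differences, left-tailed).
t = d̄/(s_d/√n) = -0.0398/(0.231/√42) = -1.1166
df = n − 1 = 41
p-value = P(T ≤ -1.1166) ≈ 0.135
Since p ≈ 0.135 > α = 0.05, fail to reject H0; the evidence is not statistically significant.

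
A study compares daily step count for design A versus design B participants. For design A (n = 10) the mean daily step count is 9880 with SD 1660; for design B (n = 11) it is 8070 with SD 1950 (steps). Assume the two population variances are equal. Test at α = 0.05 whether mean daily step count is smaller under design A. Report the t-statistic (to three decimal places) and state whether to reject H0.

t = 2.278; fail to reject H0

Let group 1 = design A, group 2 = design B. H0: μ_1 = μ_2; H1: μ_1 < μ_2 (two-sample pooled-variance t-test, left-tailed).
s_p² = [(10−1)·1660² + (11−1)·1950²]/(10+11−2) = 3306600
t = (9880 − 8070)/√[3306600·(1/10 + 1/11)] = 2.278
df = n₁ + n₂ − 2 = 19
p-value = P(T ≤ 2.278) ≈ 0.9828
Since p ≈ 0.9828 > α = 0.05, fail to reject H0; the data do not provide sufficient evidence against H0.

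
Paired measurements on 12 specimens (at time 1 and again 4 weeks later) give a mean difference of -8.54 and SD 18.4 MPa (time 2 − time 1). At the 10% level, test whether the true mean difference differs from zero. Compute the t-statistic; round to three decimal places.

-1.608

H0: μ_d = 0; H1: μ_d ≠ 0 (paired t-test on the differences, two-sided).
t = d̄/(s_d/√n) = -8.54/(18.4/√12) = -1.608
df = n − 1 = 11
Two-sided p-value ≈ 0.1362
Since p ≈ 0.1362 > α = 0.1, fail to reject H0; the data do not provide sufficient evidence against H0.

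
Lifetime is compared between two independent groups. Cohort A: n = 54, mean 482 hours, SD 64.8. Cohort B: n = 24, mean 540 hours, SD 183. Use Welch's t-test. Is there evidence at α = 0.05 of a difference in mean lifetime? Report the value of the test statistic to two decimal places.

-1.51

Let group 1 = cohort A, group 2 = cohort B. H0: μ_1 = μ_2; H1: μ_1 ≠ μ_2 (Welch's two-sample t-test, two-sided).
t = (x̄_1 − x̄_2)/√(s_1²/n_1 + s_2²/n_2) = (482 − 540)/√(64.8²/54 + 183²/24) = -1.51
Welch–Satterthwaite df ≈ 25.60
Two-sided p-value ≈ 0.1430
Since p ≈ 0.1430 > α = 0.05, fail to reject H0; the evidence is not statistically significant.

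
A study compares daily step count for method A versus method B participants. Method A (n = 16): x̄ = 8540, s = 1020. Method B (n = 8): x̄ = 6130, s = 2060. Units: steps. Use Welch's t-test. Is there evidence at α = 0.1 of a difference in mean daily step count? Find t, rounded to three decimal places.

Let group 1 = method A, group 2 = method B. H0: μ_1 = μ_2; H1: μ_1 ≠ μ_2 (Welch's two-sample t-test, two-sided).
t = (x̄_1 − x̄_2)/√(s_1²/n_1 + s_2²/n_2) = (8540 − 6130)/√(1020²/16 + 2060²/8) = 3.123
Welch–Satterthwaite df ≈ 8.76
Two-sided p-value ≈ 0.013
Since p ≈ 0.013 < α = 0.1, reject H0; the evidence is statistically significant.

3.123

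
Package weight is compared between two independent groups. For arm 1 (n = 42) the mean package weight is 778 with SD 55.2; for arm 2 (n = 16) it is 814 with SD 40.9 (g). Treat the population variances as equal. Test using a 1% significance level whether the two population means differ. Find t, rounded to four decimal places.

-2.3675

Let group 1 = arm 1, group 2 = arm 2. H0: μ_1 = μ_2; H1: μ_1 ≠ μ_2 (two-sample pooled-variance t-test, two-sided).
s_p² = [(42−1)·55.2² + (16−1)·40.9²]/(42+16−2) = 2678.94
t = (778 − 814)/√[2678.94·(1/42 + 1/16)] = -2.3675
df = n₁ + n₂ − 2 = 56
Two-sided p-value ≈ 0.0214
Since p ≈ 0.0214 > α = 0.01, fail to reject H0; the data do not provide sufficient evidence against H0.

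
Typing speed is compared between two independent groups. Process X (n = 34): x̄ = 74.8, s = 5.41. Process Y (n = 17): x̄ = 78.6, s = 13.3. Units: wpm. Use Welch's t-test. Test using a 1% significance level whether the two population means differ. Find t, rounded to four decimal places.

Let group 1 = process X, group 2 = process Y. H0: μ_1 = μ_2; H1: μ_1 ≠ μ_2 (Welch's two-sample t-test, two-sided).
t = (x̄_1 − x̄_2)/√(s_1²/n_1 + s_2²/n_2) = (74.8 − 78.6)/√(5.41²/34 + 13.3²/17) = -1.1321
Welch–Satterthwaite df ≈ 18.69
Two-sided p-value ≈ 0.2719
Since p ≈ 0.2719 > α = 0.01, fail to reject H0; the data do not provide sufficient evidence against H0.

-1.1321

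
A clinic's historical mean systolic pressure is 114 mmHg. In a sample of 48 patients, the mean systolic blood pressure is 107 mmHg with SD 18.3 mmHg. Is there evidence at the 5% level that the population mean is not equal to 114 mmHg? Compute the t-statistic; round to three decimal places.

H0: μ = 114; H1: μ ≠ 114 (one-sample t-test, two-sided).
t = (x̄ − μ₀)/(s/√n) = (107 − 114)/(18.3/√48) = -2.650
df = n − 1 = 47
Two-sided p-value ≈ 0.0109
Since p ≈ 0.0109 < α = 0.05, reject H0; the data support H1.

-2.650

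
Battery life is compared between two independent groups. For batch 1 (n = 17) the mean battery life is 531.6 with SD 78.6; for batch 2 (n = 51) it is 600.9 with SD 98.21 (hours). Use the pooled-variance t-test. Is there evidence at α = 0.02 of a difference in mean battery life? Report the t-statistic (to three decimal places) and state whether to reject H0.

t = -2.637; reject H0

Let group 1 = batch 1, group 2 = batch 2. H0: μ_1 = μ_2; H1: μ_1 ≠ μ_2 (two-sample pooled-variance t-test, two-sided).
s_p² = [(17−1)·78.6² + (51−1)·98.21²]/(17+51−2) = 8804.66
t = (531.6 − 600.9)/√[8804.66·(1/17 + 1/51)] = -2.637
df = n₁ + n₂ − 2 = 66
Two-sided p-value ≈ 0.010
Since p ≈ 0.010 < α = 0.02, reject H0; the data support H1.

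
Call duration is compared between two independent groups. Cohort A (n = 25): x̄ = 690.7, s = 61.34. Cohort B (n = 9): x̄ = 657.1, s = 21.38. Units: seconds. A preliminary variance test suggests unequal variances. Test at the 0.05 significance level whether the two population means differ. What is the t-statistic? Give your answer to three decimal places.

2.368

Let group 1 = cohort A, group 2 = cohort B. H0: μ_1 = μ_2; H1: μ_1 ≠ μ_2 (Welch's two-sample t-test, two-sided).
t = (x̄_1 − x̄_2)/√(s_1²/n_1 + s_2²/n_2) = (690.7 − 657.1)/√(61.34²/25 + 21.38²/9) = 2.368
Welch–Satterthwaite df ≈ 32.00
Two-sided p-value ≈ 0.024
Since p ≈ 0.024 < α = 0.05, reject H0; the data support H1.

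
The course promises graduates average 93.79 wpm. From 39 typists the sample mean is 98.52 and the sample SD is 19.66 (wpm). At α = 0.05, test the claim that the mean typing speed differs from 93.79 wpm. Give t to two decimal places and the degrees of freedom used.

t = 1.50, df = 38

H0: μ = 93.79; H1: μ ≠ 93.79 (one-sample t-test, two-sided).
t = (x̄ − μ₀)/(s/√n) = (98.52 − 93.79)/(19.66/√39) = 1.50
df = n − 1 = 38
Two-sided p-value ≈ 0.1412
Since p ≈ 0.1412 > α = 0.05, fail to reject H0; the data do not provide sufficient evidence against H0.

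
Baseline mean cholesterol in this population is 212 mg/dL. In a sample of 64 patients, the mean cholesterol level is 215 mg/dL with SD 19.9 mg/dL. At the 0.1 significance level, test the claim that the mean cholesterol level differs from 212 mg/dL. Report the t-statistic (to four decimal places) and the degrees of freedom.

H0: μ = 212; H1: μ ≠ 212 (one-sample t-test, two-sided).
t = (x̄ − μ₀)/(s/√n) = (215 − 212)/(19.9/√64) = 1.2060
df = n − 1 = 63
Two-sided p-value ≈ 0.232
Since p ≈ 0.232 > α = 0.1, fail to reject H0; the evidence is not statistically significant.

t = 1.2060, df = 63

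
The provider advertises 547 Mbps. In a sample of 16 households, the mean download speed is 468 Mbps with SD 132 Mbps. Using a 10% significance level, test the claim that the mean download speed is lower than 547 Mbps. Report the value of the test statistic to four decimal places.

H0: μ = 547; H1: μ < 547 (one-sample t-test, left-tailed).
t = (x̄ − μ₀)/(s/√n) = (468 − 547)/(132/√16) = -2.3939
df = n − 1 = 15
p-value = P(T ≤ -2.3939) ≈ 0.0151
Since p ≈ 0.0151 < α = 0.1, reject H0; the evidence is statistically significant.

-2.3939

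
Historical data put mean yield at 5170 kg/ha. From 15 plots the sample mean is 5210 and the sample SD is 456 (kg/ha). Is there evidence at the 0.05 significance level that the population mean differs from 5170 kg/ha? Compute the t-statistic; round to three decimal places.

0.340

H0: μ = 5170; H1: μ ≠ 5170 (one-sample t-test, two-sided).
t = (x̄ − μ₀)/(s/√n) = (5210 − 5170)/(456/√15) = 0.340
df = n − 1 = 14
Two-sided p-value ≈ 0.7391
Since p ≈ 0.7391 > α = 0.05, fail to reject H0; the data do not provide sufficient evidence against H0.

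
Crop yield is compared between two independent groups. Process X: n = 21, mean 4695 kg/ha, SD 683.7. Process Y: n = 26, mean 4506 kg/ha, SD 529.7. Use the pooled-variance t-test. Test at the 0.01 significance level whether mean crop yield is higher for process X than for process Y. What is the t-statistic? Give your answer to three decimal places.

Let group 1 = process X, group 2 = process Y. H0: μ_1 = μ_2; H1: μ_1 > μ_2 (two-sample pooled-variance t-test, right-tailed).
s_p² = [(21−1)·683.7² + (26−1)·529.7²]/(21+26−2) = 363633
t = (4695 − 4506)/√[363633·(1/21 + 1/26)] = 1.068
df = n₁ + n₂ − 2 = 45
p-value = P(T ≥ 1.068) ≈ 0.146
Since p ≈ 0.146 > α = 0.01, fail to reject H0; the evidence is not statistically significant.

1.068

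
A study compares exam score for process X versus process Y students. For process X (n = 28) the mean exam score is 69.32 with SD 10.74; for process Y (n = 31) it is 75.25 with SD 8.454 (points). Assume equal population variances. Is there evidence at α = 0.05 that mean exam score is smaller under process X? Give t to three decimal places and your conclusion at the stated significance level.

Let group 1 = process X, group 2 = process Y. H0: μ_1 = μ_2; H1: μ_1 < μ_2 (two-sample pooled-variance t-test, left-tailed).
s_p² = [(28−1)·10.74² + (31−1)·8.454²]/(28+31−2) = 92.2542
t = (69.32 − 75.25)/√[92.2542·(1/28 + 1/31)] = -2.368
df = n₁ + n₂ − 2 = 57
p-value = P(T ≤ -2.368) ≈ 0.011
Since p ≈ 0.011 < α = 0.05, reject H0; the data support H1.

t = -2.368; reject H0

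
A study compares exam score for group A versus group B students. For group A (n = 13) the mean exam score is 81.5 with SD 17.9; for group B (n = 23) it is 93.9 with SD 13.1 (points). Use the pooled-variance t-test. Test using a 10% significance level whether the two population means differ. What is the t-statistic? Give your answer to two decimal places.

Let group 1 = group A, group 2 = group B. H0: μ_1 = μ_2; H1: μ_1 ≠ μ_2 (two-sample pooled-variance t-test, two-sided).
s_p² = [(13−1)·17.9² + (23−1)·13.1²]/(13+23−2) = 224.128
t = (81.5 − 93.9)/√[224.128·(1/13 + 1/23)] = -2.39
df = n₁ + n₂ − 2 = 34
Two-sided p-value ≈ 0.0227
Since p ≈ 0.0227 < α = 0.1, reject H0; the data support H1.

-2.39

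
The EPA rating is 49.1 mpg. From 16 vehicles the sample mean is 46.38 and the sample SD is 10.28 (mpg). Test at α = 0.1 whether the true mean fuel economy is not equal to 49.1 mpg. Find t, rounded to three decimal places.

-1.058

H0: μ = 49.1; H1: μ ≠ 49.1 (one-sample t-test, two-sided).
t = (x̄ − μ₀)/(s/√n) = (46.38 − 49.1)/(10.28/√16) = -1.058
df = n − 1 = 15
Two-sided p-value ≈ 0.3066
Since p ≈ 0.3066 > α = 0.1, fail to reject H0; the evidence is not statistically significant.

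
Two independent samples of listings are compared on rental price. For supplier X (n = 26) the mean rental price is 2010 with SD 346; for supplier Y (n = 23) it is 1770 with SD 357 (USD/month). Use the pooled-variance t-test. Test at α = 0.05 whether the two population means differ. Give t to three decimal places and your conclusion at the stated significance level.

Let group 1 = supplier X, group 2 = supplier Y. H0: μ_1 = μ_2; H1: μ_1 ≠ μ_2 (two-sample pooled-variance t-test, two-sided).
s_p² = [(26−1)·346² + (23−1)·357²]/(26+23−2) = 123336
t = (2010 − 1770)/√[123336·(1/26 + 1/23)] = 2.387
df = n₁ + n₂ − 2 = 47
Two-sided p-value ≈ 0.0210
Since p ≈ 0.0210 < α = 0.05, reject H0; the evidence is statistically significant.

t = 2.387; reject H0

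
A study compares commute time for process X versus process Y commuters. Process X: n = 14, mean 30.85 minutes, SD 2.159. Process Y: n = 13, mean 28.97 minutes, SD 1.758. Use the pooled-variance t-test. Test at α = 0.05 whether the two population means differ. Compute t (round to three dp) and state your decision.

t = 2.469; reject H0

Let group 1 = process X, group 2 = process Y. H0: μ_1 = μ_2; H1: μ_1 ≠ μ_2 (two-sample pooled-variance t-test, two-sided).
s_p² = [(14−1)·2.159² + (13−1)·1.758²]/(14+13−2) = 3.90734
t = (30.85 − 28.97)/√[3.90734·(1/14 + 1/13)] = 2.469
df = n₁ + n₂ − 2 = 25
Two-sided p-value ≈ 0.0207
Since p ≈ 0.0207 < α = 0.05, reject H0; the evidence is statistically significant.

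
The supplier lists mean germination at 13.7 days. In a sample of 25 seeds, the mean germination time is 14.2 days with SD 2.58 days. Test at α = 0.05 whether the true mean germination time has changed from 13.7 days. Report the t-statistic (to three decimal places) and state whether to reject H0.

H0: μ = 13.7; H1: μ ≠ 13.7 (one-sample t-test, two-sided).
t = (x̄ − μ₀)/(s/√n) = (14.2 − 13.7)/(2.58/√25) = 0.969
df = n − 1 = 24
Two-sided p-value ≈ 0.342
Since p ≈ 0.342 > α = 0.05, fail to reject H0; the data do not provide sufficient evidence against H0.

t = 0.969; fail to reject H0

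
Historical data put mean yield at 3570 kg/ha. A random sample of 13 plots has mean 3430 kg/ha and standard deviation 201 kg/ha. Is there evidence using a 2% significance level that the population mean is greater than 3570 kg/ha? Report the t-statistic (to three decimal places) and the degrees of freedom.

H0: μ = 3570; H1: μ > 3570 (one-sample t-test, right-tailed).
t = (x̄ − μ₀)/(s/√n) = (3430 − 3570)/(201/√13) = -2.511
df = n − 1 = 12
p-value = P(T ≥ -2.511) ≈ 0.986
Since p ≈ 0.986 > α = 0.02, fail to reject H0; the evidence is not statistically significant.

t = -2.511, df = 12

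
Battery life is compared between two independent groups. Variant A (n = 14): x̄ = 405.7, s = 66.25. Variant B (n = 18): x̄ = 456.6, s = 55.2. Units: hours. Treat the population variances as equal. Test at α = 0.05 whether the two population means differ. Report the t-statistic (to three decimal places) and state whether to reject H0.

t = -2.371; reject H0

Let group 1 = variant A, group 2 = variant B. H0: μ_1 = μ_2; H1: μ_1 ≠ μ_2 (two-sample pooled-variance t-test, two-sided).
s_p² = [(14−1)·66.25² + (18−1)·55.2²]/(14+18−2) = 3628.58
t = (405.7 − 456.6)/√[3628.58·(1/14 + 1/18)] = -2.371
df = n₁ + n₂ − 2 = 30
Two-sided p-value ≈ 0.0243
Since p ≈ 0.0243 < α = 0.05, reject H0; the data support H1.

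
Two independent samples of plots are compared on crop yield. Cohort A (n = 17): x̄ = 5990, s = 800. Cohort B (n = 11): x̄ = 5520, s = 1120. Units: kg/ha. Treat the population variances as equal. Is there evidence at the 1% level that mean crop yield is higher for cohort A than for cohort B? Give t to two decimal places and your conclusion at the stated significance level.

Let group 1 = cohort A, group 2 = cohort B. H0: μ_1 = μ_2; H1: μ_1 > μ_2 (two-sample pooled-variance t-test, right-tailed).
s_p² = [(17−1)·800² + (11−1)·1120²]/(17+11−2) = 876308
t = (5990 − 5520)/√[876308·(1/17 + 1/11)] = 1.30
df = n₁ + n₂ − 2 = 26
p-value = P(T ≥ 1.30) ≈ 0.1029
Since p ≈ 0.1029 > α = 0.01, fail to reject H0; the evidence is not statistically significant.

t = 1.30; fail to reject H0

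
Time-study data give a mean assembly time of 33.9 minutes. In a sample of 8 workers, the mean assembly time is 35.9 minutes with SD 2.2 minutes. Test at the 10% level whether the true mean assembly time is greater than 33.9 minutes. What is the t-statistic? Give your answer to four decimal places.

2.5713

H0: μ = 33.9; H1: μ > 33.9 (one-sample t-test, right-tailed).
t = (x̄ − μ₀)/(s/√n) = (35.9 − 33.9)/(2.2/√8) = 2.5713
df = n − 1 = 7
p-value = P(T ≥ 2.5713) ≈ 0.018
Since p ≈ 0.018 < α = 0.1, reject H0; the data support H1.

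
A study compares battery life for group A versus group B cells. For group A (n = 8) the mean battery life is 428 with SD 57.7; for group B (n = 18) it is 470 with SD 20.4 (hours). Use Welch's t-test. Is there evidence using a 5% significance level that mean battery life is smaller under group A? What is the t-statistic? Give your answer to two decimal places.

Let group 1 = group A, group 2 = group B. H0: μ_1 = μ_2; H1: μ_1 < μ_2 (Welch's two-sample t-test, left-tailed).
t = (x̄_1 − x̄_2)/√(s_1²/n_1 + s_2²/n_2) = (428 − 470)/√(57.7²/8 + 20.4²/18) = -2.00
Welch–Satterthwaite df ≈ 7.79
p-value = P(T ≤ -2.00) ≈ 0.040
Since p ≈ 0.040 < α = 0.05, reject H0; the evidence is statistically significant.

-2.00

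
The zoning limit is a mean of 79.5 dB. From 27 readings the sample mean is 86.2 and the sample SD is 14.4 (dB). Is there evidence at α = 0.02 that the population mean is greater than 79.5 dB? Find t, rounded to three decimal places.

2.418

H0: μ = 79.5; H1: μ > 79.5 (one-sample t-test, right-tailed).
t = (x̄ − μ₀)/(s/√n) = (86.2 − 79.5)/(14.4/√27) = 2.418
df = n − 1 = 26
p-value = P(T ≥ 2.418) ≈ 0.0115
Since p ≈ 0.0115 < α = 0.02, reject H0; the data support H1.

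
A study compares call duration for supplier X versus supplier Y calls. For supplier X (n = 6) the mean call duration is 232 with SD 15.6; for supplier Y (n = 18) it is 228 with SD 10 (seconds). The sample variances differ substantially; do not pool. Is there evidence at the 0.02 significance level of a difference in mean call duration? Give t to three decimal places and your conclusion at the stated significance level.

Let group 1 = supplier X, group 2 = supplier Y. H0: μ_1 = μ_2; H1: μ_1 ≠ μ_2 (Welch's two-sample t-test, two-sided).
t = (x̄_1 − x̄_2)/√(s_1²/n_1 + s_2²/n_2) = (232 − 228)/√(15.6²/6 + 10²/18) = 0.589
Welch–Satterthwaite df ≈ 6.43
Two-sided p-value ≈ 0.5759
Since p ≈ 0.5759 > α = 0.02, fail to reject H0; the data do not provide sufficient evidence against H0.

t = 0.589; fail to reject H0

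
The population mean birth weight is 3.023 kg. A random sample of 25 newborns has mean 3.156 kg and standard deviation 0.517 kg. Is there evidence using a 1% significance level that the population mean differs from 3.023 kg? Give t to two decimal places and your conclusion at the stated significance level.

t = 1.29; fail to reject H0

H0: μ = 3.023; H1: μ ≠ 3.023 (one-sample t-test, two-sided).
t = (x̄ − μ₀)/(s/√n) = (3.156 − 3.023)/(0.517/√25) = 1.29
df = n − 1 = 24
Two-sided p-value ≈ 0.2106
Since p ≈ 0.2106 > α = 0.01, fail to reject H0; the data do not provide sufficient evidence against H0.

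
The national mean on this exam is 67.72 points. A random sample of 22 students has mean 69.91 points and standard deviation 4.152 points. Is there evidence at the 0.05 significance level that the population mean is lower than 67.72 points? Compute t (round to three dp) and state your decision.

t = 2.474; fail to reject H0

H0: μ = 67.72; H1: μ < 67.72 (one-sample t-test, left-tailed).
t = (x̄ − μ₀)/(s/√n) = (69.91 − 67.72)/(4.152/√22) = 2.474
df = n − 1 = 21
p-value = P(T ≤ 2.474) ≈ 0.989
Since p ≈ 0.989 > α = 0.05, fail to reject H0; the data do not provide sufficient evidence against H0.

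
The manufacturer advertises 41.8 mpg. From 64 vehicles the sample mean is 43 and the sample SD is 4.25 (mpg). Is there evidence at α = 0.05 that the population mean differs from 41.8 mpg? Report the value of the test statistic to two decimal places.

2.26

H0: μ = 41.8; H1: μ ≠ 41.8 (one-sample t-test, two-sided).
t = (x̄ − μ₀)/(s/√n) = (43 − 41.8)/(4.25/√64) = 2.26
df = n − 1 = 63
Two-sided p-value ≈ 0.027
Since p ≈ 0.027 < α = 0.05, reject H0; the evidence is statistically significant.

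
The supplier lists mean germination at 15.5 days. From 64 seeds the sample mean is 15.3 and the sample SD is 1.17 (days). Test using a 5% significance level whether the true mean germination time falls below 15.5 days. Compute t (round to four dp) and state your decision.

H0: μ = 15.5; H1: μ < 15.5 (one-sample t-test, left-tailed).
t = (x̄ − μ₀)/(s/√n) = (15.3 − 15.5)/(1.17/√64) = -1.3675
df = n − 1 = 63
p-value = P(T ≤ -1.3675) ≈ 0.088
Since p ≈ 0.088 > α = 0.05, fail to reject H0; the evidence is not statistically significant.

t = -1.3675; fail to reject H0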